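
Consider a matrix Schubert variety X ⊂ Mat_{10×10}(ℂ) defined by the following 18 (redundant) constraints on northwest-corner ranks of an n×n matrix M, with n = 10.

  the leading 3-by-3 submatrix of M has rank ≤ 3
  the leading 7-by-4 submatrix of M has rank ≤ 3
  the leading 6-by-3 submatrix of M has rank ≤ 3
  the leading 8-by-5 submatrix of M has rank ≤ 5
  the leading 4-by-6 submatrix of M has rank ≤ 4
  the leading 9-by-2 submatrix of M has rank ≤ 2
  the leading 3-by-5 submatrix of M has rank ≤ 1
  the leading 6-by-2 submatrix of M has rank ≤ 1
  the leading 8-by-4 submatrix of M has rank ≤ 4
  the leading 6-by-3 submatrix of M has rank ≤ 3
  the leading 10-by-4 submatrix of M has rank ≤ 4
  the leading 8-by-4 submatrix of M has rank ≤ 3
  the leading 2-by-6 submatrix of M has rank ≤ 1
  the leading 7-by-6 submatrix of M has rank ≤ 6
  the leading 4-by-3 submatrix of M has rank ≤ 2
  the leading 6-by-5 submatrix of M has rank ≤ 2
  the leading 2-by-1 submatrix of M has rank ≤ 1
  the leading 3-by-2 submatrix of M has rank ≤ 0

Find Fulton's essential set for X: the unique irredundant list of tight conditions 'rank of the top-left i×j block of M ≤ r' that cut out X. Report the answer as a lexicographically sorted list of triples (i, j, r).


Reconstructing r_w from the 18 given conditions:

  row 1: 0, 0, 1, 1, 1, 1, 1, 1, 1, 1
  row 2: 0, 0, 1, 1, 1, 1, 2, 2, 2, 2
  row 3: 0, 0, 1, 1, 1, 2, 3, 3, 3, 3
  row 4: 1, 1, 2, 2, 2, 3, 4, 4, 4, 4
  row 5: 1, 1, 2, 2, 2, 3, 4, 5, 5, 5
  row 6: 1, 1, 2, 2, 2, 3, 4, 5, 6, 6
  row 7: 1, 2, 3, 3, 3, 4, 5, 6, 7, 7
  row 8: 1, 2, 3, 3, 4, 5, 6, 7, 8, 8
  row 9: 1, 2, 3, 4, 5, 6, 7, 8, 9, 9
  row 10: 1, 2, 3, 4, 5, 6, 7, 8, 9, 10

reading off 1-entries of Δ²R: w = (3, 7, 6, 1, 8, 9, 2, 5, 4, 10).

6 SE-corners of the 18-cell Rothe diagram give Ess(w):

[(2, 6, 1), (3, 2, 0), (3, 5, 1), (6, 2, 1), (6, 5, 2), (8, 4, 3)]


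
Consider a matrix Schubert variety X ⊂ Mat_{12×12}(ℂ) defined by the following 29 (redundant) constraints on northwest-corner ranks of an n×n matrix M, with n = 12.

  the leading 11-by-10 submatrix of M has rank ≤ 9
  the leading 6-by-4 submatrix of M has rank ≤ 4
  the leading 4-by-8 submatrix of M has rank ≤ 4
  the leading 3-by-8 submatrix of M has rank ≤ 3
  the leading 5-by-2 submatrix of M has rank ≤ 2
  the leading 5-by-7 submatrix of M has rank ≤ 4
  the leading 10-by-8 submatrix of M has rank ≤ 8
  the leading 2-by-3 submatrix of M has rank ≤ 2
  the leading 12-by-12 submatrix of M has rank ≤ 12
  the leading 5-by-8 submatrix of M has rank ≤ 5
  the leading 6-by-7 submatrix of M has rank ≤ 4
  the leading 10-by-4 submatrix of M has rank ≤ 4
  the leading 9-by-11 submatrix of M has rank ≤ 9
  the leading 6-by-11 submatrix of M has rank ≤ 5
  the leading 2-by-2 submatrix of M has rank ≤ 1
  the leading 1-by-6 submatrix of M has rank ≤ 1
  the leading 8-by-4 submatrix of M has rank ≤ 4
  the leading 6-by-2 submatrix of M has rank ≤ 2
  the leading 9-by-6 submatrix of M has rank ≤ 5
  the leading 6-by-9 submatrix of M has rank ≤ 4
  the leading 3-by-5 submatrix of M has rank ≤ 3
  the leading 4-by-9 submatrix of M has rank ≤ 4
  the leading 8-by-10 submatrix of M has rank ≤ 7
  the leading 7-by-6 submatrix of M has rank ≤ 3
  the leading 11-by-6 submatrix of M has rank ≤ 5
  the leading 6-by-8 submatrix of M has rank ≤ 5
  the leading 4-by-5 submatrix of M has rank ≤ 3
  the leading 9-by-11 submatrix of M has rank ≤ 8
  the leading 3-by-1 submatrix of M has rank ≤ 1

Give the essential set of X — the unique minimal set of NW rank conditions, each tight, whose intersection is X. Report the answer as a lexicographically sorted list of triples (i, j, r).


Recovering R(i,j) via the rank-extension bound from the 29 conditions:

  R[1]: 1, 1, 1, 1, 1, 1, 1, 1, 1, 1, 1, 1
  R[2]: 1, 1, 2, 2, 2, 2, 2, 2, 2, 2, 2, 2
  R[3]: 1, 2, 3, 3, 3, 3, 3, 3, 3, 3, 3, 3
  R[4]: 1, 2, 3, 3, 3, 3, 4, 4, 4, 4, 4, 4
  R[5]: 1, 2, 3, 3, 3, 3, 4, 4, 4, 5, 5, 5
  R[6]: 1, 2, 3, 3, 3, 3, 4, 4, 4, 5, 5, 6
  R[7]: 1, 2, 3, 3, 3, 3, 4, 5, 5, 6, 6, 7
  R[8]: 1, 2, 3, 4, 4, 4, 5, 6, 6, 7, 7, 8
  R[9]: 1, 2, 3, 4, 5, 5, 6, 7, 7, 8, 8, 9
  R[10]: 1, 2, 3, 4, 5, 5, 6, 7, 8, 9, 9, 10
  R[11]: 1, 2, 3, 4, 5, 5, 6, 7, 8, 9, 10, 11
  R[12]: 1, 2, 3, 4, 5, 6, 7, 8, 9, 10, 11, 12

giving w = (1, 3, 2, 7, 10, 12, 8, 4, 5, 9, 11, 6) via Δ²R.

D(w) has 20 cells with 5 SE-corners; essential set:

[(2, 2, 1), (6, 9, 4), (6, 11, 5), (7, 6, 3), (11, 6, 5)]


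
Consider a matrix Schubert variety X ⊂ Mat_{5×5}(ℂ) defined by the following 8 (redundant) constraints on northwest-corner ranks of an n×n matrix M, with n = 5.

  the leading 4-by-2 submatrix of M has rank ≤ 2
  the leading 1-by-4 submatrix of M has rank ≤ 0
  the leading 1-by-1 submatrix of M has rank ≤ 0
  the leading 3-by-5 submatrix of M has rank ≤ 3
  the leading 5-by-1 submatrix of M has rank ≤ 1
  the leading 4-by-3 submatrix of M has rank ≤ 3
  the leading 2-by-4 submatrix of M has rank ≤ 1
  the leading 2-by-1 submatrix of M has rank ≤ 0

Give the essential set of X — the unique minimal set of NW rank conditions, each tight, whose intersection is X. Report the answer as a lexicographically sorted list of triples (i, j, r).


Propagating the 8 rank bounds to every northwest block:

  row 1: 0 | 0 | 0 | 0 | 1
  row 2: 0 | 1 | 1 | 1 | 2
  row 3: 1 | 2 | 2 | 2 | 3
  row 4: 1 | 2 | 3 | 3 | 4
  row 5: 1 | 2 | 3 | 4 | 5

so w = (5, 2, 1, 3, 4).

|D(w)|=5, |Ess(w)|=2:

[(1, 4, 0), (2, 1, 0)]


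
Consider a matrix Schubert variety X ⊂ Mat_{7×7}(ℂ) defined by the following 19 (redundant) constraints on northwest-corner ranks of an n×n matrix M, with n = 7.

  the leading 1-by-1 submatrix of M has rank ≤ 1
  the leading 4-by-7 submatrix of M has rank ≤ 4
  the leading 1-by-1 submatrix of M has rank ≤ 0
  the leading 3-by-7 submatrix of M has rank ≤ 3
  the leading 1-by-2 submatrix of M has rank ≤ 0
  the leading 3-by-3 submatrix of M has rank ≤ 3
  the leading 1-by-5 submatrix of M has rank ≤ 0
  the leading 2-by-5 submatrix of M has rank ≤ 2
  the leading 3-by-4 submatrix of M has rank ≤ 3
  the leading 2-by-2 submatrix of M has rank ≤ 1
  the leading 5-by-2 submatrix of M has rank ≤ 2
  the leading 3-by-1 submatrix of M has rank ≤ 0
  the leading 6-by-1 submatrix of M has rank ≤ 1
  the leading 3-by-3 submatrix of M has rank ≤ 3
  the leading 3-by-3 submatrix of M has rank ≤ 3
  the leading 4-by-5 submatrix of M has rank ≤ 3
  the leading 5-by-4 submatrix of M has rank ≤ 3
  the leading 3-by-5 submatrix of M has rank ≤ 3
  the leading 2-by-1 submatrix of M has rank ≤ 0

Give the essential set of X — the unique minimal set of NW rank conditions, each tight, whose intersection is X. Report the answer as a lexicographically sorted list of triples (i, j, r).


Rank table r_w(7×7) implied by the 19 constraints:

  i=1: 0  0  0  0  0  1  1
  i=2: 0  1  1  1  1  2  2
  i=3: 0  1  2  2  2  3  3
  i=4: 1  2  3  3  3  4  4
  i=5: 1  2  3  3  4  5  5
  i=6: 1  2  3  4  5  6  6
  i=7: 1  2  3  4  5  6  7

the unique w with this rank table is (6, 2, 3, 1, 5, 4, 7).

3 SE-corners of the 8-cell Rothe diagram give Ess(w):

[(1, 5, 0), (3, 1, 0), (5, 4, 3)]


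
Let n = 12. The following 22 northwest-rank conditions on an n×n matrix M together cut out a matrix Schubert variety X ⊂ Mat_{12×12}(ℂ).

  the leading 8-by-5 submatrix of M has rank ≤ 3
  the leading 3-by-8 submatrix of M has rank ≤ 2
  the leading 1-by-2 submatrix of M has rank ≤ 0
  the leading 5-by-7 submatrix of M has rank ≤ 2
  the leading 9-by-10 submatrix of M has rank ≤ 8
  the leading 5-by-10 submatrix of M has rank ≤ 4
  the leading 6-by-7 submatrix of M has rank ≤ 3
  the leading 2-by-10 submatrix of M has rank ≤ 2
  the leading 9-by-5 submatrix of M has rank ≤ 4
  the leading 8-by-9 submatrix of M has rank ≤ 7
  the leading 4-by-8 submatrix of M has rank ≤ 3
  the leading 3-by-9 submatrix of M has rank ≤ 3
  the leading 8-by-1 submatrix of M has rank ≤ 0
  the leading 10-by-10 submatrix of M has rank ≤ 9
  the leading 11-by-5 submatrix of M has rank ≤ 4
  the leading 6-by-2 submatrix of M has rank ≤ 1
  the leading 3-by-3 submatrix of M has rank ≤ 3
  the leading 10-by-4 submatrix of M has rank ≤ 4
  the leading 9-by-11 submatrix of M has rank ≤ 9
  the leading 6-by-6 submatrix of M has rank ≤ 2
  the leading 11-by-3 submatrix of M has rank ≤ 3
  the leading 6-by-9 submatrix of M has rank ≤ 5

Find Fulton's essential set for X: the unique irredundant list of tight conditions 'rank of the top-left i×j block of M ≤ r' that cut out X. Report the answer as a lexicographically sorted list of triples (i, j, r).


Computing R[i][j] = min implied NW-rank bound (n=12, 22 conditions):

  row 1: 0 0 1 1 1 1 1 1 1 1 1 1
  row 2: 0 1 2 2 2 2 2 2 2 2 2 2
  row 3: 0 1 2 2 2 2 2 2 3 3 3 3
  row 4: 0 1 2 2 2 2 2 3 4 4 4 4
  row 5: 0 1 2 2 2 2 2 3 4 4 5 5
  row 6: 0 1 2 2 2 2 3 4 5 5 6 6
  row 7: 0 1 2 3 3 3 4 5 6 6 7 7
  row 8: 0 1 2 3 3 4 5 6 7 7 8 8
  row 9: 1 2 3 4 4 5 6 7 8 8 9 9
  row 10: 1 2 3 4 4 5 6 7 8 9 10 10
  row 11: 1 2 3 4 4 5 6 7 8 9 10 11
  row 12: 1 2 3 4 5 6 7 8 9 10 11 12

reading off 1-entries of Δ²R: w = (3, 2, 9, 8, 11, 7, 4, 6, 1, 10, 12, 5).

Fulton essential set (8 of the 29 Rothe cells):

[(1, 2, 0), (3, 8, 2), (5, 7, 2), (5, 10, 4), (6, 6, 2), (8, 1, 0), (8, 5, 3), (11, 5, 4)]


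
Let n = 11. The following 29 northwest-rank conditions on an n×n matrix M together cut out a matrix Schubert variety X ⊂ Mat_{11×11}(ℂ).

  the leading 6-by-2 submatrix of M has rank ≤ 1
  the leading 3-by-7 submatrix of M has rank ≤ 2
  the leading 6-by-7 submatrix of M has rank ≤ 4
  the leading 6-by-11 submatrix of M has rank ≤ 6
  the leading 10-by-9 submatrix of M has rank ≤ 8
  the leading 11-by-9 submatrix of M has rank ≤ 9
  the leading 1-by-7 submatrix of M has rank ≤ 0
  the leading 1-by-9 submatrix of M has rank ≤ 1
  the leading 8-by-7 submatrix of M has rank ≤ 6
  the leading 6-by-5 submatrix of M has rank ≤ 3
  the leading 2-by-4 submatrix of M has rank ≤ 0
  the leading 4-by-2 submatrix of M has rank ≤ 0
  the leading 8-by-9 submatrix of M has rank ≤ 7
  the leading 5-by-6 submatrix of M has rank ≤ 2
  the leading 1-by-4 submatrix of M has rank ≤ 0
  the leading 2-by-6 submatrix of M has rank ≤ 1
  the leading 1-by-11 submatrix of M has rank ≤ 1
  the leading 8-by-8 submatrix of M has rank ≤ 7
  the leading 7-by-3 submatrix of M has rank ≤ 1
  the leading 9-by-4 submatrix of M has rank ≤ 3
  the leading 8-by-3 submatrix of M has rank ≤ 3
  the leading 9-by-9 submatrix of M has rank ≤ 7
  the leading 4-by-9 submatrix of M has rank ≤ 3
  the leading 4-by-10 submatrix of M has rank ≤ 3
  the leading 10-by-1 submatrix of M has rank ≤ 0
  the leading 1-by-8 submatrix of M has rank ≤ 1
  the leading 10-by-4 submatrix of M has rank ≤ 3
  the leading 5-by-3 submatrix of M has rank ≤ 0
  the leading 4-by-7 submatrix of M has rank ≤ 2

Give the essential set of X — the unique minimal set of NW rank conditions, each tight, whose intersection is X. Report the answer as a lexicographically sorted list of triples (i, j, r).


Reconstructing r_w from the 29 given conditions:

  i=1: 0 0 0 0 0 0 0 1 1 1 1
  i=2: 0 0 0 0 1 1 1 2 2 2 2
  i=3: 0 0 0 1 2 2 2 3 3 3 3
  i=4: 0 0 0 1 2 2 2 3 3 3 4
  i=5: 0 0 0 1 2 2 3 4 4 4 5
  i=6: 0 1 1 2 3 3 4 5 5 5 6
  i=7: 0 1 1 2 3 4 5 6 6 6 7
  i=8: 0 1 2 3 4 5 6 7 7 7 8
  i=9: 0 1 2 3 4 5 6 7 7 8 9
  i=10: 0 1 2 3 4 5 6 7 8 9 10
  i=11: 1 2 3 4 5 6 7 8 9 10 11

so w = (8, 5, 4, 11, 7, 2, 6, 3, 10, 9, 1).

Fulton essential set (9 of the 32 Rothe cells):

[(1, 7, 0), (2, 4, 0), (4, 7, 2), (4, 10, 3), (5, 3, 0), (5, 6, 2), (7, 3, 1), (9, 9, 7), (10, 1, 0)]


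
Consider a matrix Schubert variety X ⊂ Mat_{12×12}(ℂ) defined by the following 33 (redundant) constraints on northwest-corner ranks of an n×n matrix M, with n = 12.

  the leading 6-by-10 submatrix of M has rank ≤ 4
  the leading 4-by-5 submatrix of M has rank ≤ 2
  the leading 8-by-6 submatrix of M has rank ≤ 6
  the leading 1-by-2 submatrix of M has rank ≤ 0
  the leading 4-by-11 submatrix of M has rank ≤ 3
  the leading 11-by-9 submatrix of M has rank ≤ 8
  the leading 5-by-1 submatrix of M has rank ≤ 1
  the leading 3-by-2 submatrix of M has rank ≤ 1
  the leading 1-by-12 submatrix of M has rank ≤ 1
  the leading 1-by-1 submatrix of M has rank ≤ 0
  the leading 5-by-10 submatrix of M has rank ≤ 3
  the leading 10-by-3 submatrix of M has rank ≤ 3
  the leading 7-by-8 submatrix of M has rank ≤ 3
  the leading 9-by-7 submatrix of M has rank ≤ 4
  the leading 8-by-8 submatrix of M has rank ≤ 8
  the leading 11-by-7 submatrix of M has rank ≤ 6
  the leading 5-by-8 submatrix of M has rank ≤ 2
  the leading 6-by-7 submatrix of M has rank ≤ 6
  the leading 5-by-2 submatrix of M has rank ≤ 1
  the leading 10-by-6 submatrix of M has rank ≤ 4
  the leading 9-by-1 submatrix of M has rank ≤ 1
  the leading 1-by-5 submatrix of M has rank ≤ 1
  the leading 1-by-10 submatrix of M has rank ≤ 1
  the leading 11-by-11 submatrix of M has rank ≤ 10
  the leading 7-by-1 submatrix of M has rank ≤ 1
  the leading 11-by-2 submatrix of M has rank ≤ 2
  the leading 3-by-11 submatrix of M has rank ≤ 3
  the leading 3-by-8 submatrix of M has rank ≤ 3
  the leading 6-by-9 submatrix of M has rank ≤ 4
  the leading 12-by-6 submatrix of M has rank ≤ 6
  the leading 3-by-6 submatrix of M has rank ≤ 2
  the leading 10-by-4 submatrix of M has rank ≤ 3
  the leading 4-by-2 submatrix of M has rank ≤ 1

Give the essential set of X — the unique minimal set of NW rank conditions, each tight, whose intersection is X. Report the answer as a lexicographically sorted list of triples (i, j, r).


Propagating the 33 rank bounds to every northwest block:

  i=1: 0  0  1  1  1  1  1  1  1  1  1  1
  i=2: 1  1  2  2  2  2  2  2  2  2  2  2
  i=3: 1  1  2  2  2  2  2  2  3  3  3  3
  i=4: 1  1  2  2  2  2  2  2  3  3  3  4
  i=5: 1  1  2  2  2  2  2  2  3  3  4  5
  i=6: 1  2  3  3  3  3  3  3  4  4  5  6
  i=7: 1  2  3  3  3  3  3  3  4  5  6  7
  i=8: 1  2  3  3  4  4  4  4  5  6  7  8
  i=9: 1  2  3  3  4  4  4  5  6  7  8  9
  i=10: 1  2  3  3  4  4  5  6  7  8  9  10
  i=11: 1  2  3  4  5  5  6  7  8  9  10  11
  i=12: 1  2  3  4  5  6  7  8  9  10  11  12

giving w = (3, 1, 9, 12, 11, 2, 10, 5, 8, 7, 4, 6) via Δ²R.

|D(w)|=34, |Ess(w)|=9:

[(1, 2, 0), (4, 11, 3), (5, 2, 1), (5, 8, 2), (5, 10, 3), (7, 8, 3), (9, 7, 4), (10, 4, 3), (10, 6, 4)]


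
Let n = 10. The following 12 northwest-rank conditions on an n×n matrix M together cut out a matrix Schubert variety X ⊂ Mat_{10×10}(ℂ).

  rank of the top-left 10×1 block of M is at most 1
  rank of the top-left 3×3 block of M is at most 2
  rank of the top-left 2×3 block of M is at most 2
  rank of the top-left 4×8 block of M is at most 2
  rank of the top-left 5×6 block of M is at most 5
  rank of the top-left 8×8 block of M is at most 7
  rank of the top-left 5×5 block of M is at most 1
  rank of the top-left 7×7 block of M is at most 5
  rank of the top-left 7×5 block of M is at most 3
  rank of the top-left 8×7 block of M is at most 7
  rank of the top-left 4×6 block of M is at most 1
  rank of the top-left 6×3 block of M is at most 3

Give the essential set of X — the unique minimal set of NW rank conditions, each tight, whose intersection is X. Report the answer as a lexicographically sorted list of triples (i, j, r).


The tightest implied rank at each (i,j), from the 12 conditions:

  i=1: 1 1 1 1 1 1 1 1 1 1
  i=2: 1 1 1 1 1 1 2 2 2 2
  i=3: 1 1 1 1 1 1 2 2 3 3
  i=4: 1 1 1 1 1 1 2 2 3 4
  i=5: 1 1 1 1 1 2 3 3 4 5
  i=6: 1 2 2 2 2 3 4 4 5 6
  i=7: 1 2 3 3 3 4 5 5 6 7
  i=8: 1 2 3 4 4 5 6 6 7 8
  i=9: 1 2 3 4 5 6 7 7 8 9
  i=10: 1 2 3 4 5 6 7 8 9 10

giving w = (1, 7, 9, 10, 6, 2, 3, 4, 5, 8) via Δ²R.

Fulton essential set (3 of the 21 Rothe cells):

[(4, 6, 1), (4, 8, 2), (5, 5, 1)]


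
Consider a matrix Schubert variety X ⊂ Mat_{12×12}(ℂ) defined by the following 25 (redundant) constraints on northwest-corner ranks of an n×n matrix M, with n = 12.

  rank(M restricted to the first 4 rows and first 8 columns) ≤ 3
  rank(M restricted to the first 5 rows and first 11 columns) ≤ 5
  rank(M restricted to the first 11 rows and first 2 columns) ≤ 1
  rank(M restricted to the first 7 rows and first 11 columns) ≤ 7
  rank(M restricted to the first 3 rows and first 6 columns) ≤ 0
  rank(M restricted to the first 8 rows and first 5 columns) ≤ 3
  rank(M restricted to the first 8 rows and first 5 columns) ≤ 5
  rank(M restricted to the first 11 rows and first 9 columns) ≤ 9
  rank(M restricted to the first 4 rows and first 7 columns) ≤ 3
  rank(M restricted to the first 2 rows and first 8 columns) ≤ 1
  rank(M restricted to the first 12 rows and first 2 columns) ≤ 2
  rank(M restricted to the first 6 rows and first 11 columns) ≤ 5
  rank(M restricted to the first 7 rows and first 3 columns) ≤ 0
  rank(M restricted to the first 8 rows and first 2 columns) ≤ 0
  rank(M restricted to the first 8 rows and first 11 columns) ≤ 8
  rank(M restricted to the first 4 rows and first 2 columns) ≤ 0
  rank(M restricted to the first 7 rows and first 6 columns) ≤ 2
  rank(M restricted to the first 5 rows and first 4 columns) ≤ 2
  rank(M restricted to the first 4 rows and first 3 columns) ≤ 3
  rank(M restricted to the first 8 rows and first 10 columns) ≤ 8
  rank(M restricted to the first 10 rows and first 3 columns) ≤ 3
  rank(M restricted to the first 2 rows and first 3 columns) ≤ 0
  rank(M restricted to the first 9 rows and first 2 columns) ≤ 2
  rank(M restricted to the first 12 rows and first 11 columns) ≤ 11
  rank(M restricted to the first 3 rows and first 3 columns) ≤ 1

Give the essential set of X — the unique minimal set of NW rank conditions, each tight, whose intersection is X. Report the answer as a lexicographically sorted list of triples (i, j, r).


The tightest implied rank at each (i,j), from the 25 conditions:

  row 1: 0, 0, 0, 0, 0, 0, 1, 1, 1, 1, 1, 1
  row 2: 0, 0, 0, 0, 0, 0, 1, 1, 2, 2, 2, 2
  row 3: 0, 0, 0, 0, 0, 0, 1, 2, 3, 3, 3, 3
  row 4: 0, 0, 0, 1, 1, 1, 2, 3, 4, 4, 4, 4
  row 5: 0, 0, 0, 1, 2, 2, 3, 4, 5, 5, 5, 5
  row 6: 0, 0, 0, 1, 2, 2, 3, 4, 5, 5, 5, 6
  row 7: 0, 0, 0, 1, 2, 2, 3, 4, 5, 6, 6, 7
  row 8: 0, 0, 1, 2, 3, 3, 4, 5, 6, 7, 7, 8
  row 9: 1, 1, 2, 3, 4, 4, 5, 6, 7, 8, 8, 9
  row 10: 1, 1, 2, 3, 4, 5, 6, 7, 8, 9, 9, 10
  row 11: 1, 1, 2, 3, 4, 5, 6, 7, 8, 9, 10, 11
  row 12: 1, 2, 3, 4, 5, 6, 7, 8, 9, 10, 11, 12

so w = (7, 9, 8, 4, 5, 12, 10, 3, 1, 6, 11, 2).

|D(w)|=39, |Ess(w)|=7:

[(2, 8, 1), (3, 6, 0), (6, 11, 5), (7, 3, 0), (7, 6, 2), (8, 2, 0), (11, 2, 1)]


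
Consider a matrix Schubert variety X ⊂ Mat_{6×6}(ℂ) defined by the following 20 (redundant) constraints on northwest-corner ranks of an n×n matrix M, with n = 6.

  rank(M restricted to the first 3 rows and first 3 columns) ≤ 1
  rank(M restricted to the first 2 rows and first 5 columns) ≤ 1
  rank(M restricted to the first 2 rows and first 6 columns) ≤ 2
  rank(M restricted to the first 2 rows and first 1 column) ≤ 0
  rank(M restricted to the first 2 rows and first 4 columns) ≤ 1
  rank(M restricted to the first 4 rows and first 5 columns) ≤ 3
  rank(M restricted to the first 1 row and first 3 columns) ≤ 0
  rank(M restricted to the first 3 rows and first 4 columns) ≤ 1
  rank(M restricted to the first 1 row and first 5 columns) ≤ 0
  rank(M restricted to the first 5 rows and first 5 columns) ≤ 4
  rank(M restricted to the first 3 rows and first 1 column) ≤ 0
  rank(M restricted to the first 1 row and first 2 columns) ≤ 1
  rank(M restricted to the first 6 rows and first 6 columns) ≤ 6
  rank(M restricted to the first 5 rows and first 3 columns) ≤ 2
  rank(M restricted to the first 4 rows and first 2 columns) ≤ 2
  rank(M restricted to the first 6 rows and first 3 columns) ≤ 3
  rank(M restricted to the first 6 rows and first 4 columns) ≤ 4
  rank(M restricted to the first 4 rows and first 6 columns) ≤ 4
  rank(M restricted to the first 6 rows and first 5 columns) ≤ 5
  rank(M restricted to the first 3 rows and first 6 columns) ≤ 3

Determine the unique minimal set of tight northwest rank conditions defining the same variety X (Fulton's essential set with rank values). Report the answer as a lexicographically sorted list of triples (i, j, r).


Propagating the 20 rank bounds to every northwest block:

  R[1]: 0  0  0  0  0  1
  R[2]: 0  1  1  1  1  2
  R[3]: 0  1  1  1  2  3
  R[4]: 1  2  2  2  3  4
  R[5]: 1  2  2  3  4  5
  R[6]: 1  2  3  4  5  6

so w = (6, 2, 5, 1, 4, 3).

D(w) has 10 cells with 4 SE-corners; essential set:

[(1, 5, 0), (3, 1, 0), (3, 4, 1), (5, 3, 2)]


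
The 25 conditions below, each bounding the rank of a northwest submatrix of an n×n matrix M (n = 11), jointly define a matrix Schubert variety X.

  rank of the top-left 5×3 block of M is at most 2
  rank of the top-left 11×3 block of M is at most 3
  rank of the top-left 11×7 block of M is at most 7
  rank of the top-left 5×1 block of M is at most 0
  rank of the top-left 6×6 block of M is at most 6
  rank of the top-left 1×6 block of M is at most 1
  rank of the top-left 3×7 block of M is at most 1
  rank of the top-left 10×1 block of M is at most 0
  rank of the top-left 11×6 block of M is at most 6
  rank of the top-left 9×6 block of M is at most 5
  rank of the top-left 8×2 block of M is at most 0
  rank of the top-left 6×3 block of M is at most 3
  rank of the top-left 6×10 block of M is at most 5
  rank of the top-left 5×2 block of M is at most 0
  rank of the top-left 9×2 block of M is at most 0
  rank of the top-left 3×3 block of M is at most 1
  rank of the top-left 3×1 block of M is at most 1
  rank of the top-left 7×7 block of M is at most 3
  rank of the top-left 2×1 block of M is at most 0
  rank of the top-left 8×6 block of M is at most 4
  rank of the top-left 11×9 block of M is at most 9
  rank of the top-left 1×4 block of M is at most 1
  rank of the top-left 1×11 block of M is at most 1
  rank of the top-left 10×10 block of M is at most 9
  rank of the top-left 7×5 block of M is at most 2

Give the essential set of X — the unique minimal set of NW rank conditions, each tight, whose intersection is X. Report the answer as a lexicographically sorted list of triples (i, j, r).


Propagating the 25 rank bounds to every northwest block:

  R[1]: 0 0 1 1 1 1 1 1 1 1 1
  R[2]: 0 0 1 1 1 1 1 2 2 2 2
  R[3]: 0 0 1 1 1 1 1 2 3 3 3
  R[4]: 0 0 1 2 2 2 2 3 4 4 4
  R[5]: 0 0 1 2 2 3 3 4 5 5 5
  R[6]: 0 0 1 2 2 3 3 4 5 5 6
  R[7]: 0 0 1 2 2 3 3 4 5 6 7
  R[8]: 0 0 1 2 3 4 4 5 6 7 8
  R[9]: 0 0 1 2 3 4 5 6 7 8 9
  R[10]: 0 1 2 3 4 5 6 7 8 9 10
  R[11]: 1 2 3 4 5 6 7 8 9 10 11

the unique w with this rank table is (3, 8, 9, 4, 6, 11, 10, 5, 7, 2, 1).

6 SE-corners of the 33-cell Rothe diagram give Ess(w):

[(3, 7, 1), (6, 10, 5), (7, 5, 2), (7, 7, 3), (9, 2, 0), (10, 1, 0)]


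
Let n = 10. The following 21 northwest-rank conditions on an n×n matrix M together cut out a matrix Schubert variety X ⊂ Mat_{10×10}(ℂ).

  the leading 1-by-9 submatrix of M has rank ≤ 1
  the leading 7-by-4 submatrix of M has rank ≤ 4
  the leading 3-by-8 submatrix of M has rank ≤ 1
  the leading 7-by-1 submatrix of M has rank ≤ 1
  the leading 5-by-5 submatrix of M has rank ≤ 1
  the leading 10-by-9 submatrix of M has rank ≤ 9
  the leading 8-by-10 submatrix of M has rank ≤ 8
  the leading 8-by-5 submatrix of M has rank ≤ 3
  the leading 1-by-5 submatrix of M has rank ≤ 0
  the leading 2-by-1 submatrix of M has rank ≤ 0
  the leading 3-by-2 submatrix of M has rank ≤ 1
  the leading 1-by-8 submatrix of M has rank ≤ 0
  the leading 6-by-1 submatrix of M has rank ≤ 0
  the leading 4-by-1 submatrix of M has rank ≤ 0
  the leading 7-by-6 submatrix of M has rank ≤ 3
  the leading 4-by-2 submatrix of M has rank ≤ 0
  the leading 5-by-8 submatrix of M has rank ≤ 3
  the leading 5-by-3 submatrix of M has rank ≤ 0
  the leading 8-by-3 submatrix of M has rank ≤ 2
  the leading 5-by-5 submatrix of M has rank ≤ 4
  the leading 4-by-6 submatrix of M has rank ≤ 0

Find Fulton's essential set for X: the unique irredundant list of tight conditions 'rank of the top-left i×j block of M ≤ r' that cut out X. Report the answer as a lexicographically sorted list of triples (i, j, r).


The tightest implied rank at each (i,j), from the 21 conditions:

  R[1]: 0, 0, 0, 0, 0, 0, 0, 0, 1, 1
  R[2]: 0, 0, 0, 0, 0, 0, 1, 1, 2, 2
  R[3]: 0, 0, 0, 0, 0, 0, 1, 1, 2, 3
  R[4]: 0, 0, 0, 0, 0, 0, 1, 2, 3, 4
  R[5]: 0, 0, 0, 1, 1, 1, 2, 3, 4, 5
  R[6]: 0, 1, 1, 2, 2, 2, 3, 4, 5, 6
  R[7]: 1, 2, 2, 3, 3, 3, 4, 5, 6, 7
  R[8]: 1, 2, 2, 3, 3, 4, 5, 6, 7, 8
  R[9]: 1, 2, 3, 4, 4, 5, 6, 7, 8, 9
  R[10]: 1, 2, 3, 4, 5, 6, 7, 8, 9, 10

second differences of R give the permutation w = (9, 7, 10, 8, 4, 2, 1, 6, 3, 5).

Rothe diagram D(w) (33 cells), 7 SE-corners (essential conditions):

[(1, 8, 0), (3, 8, 1), (4, 6, 0), (5, 3, 0), (6, 1, 0), (8, 3, 2), (8, 5, 3)]


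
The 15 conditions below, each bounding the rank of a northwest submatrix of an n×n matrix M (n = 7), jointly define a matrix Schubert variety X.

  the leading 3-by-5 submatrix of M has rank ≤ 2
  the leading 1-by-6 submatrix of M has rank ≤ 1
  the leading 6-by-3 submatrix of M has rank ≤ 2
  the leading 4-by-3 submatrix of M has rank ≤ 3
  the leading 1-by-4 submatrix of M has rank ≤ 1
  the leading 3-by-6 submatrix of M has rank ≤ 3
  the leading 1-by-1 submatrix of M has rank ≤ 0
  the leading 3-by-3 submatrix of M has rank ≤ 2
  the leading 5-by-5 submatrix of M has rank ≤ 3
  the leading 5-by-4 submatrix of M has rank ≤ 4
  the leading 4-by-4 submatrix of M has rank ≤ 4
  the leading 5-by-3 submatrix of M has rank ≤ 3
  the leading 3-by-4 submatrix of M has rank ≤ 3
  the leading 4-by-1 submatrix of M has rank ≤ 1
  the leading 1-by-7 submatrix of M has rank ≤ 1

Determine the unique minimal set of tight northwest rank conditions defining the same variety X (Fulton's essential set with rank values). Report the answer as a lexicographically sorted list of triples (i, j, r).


Reconstructing r_w from the 15 given conditions:

  0 1 1 1 1 1 1
  1 2 2 2 2 2 2
  1 2 2 2 2 3 3
  1 2 2 3 3 4 4
  1 2 2 3 3 4 5
  1 2 2 3 4 5 6
  1 2 3 4 5 6 7

so w = (2, 1, 6, 4, 7, 5, 3).

|D(w)|=8, |Ess(w)|=4:

[(1, 1, 0), (3, 5, 2), (5, 5, 3), (6, 3, 2)]


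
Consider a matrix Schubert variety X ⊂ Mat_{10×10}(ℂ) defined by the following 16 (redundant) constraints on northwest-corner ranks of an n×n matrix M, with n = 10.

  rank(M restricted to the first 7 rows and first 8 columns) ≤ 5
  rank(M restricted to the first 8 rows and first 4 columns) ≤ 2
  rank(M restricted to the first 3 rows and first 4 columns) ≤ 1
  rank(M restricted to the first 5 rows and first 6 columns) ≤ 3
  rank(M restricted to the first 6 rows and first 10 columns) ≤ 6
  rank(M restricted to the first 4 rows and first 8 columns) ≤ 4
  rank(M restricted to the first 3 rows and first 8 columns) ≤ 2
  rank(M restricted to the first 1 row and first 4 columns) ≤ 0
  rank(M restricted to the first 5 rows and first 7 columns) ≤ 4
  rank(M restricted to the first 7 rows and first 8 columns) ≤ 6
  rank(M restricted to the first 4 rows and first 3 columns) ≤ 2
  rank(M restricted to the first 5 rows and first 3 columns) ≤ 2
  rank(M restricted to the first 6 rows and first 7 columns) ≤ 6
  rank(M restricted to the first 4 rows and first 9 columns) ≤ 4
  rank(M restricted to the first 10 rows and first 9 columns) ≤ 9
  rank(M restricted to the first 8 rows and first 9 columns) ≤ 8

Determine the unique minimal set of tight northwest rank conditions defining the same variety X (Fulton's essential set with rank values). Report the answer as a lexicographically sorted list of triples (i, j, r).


Reconstructing r_w from the 16 given conditions:

  0 | 0 | 0 | 0 | 1 | 1 | 1 | 1 | 1 | 1
  1 | 1 | 1 | 1 | 2 | 2 | 2 | 2 | 2 | 2
  1 | 1 | 1 | 1 | 2 | 2 | 2 | 2 | 3 | 3
  1 | 2 | 2 | 2 | 3 | 3 | 3 | 3 | 4 | 4
  1 | 2 | 2 | 2 | 3 | 3 | 4 | 4 | 5 | 5
  1 | 2 | 2 | 2 | 3 | 4 | 5 | 5 | 6 | 6
  1 | 2 | 2 | 2 | 3 | 4 | 5 | 5 | 6 | 7
  1 | 2 | 2 | 2 | 3 | 4 | 5 | 6 | 7 | 8
  1 | 2 | 3 | 3 | 4 | 5 | 6 | 7 | 8 | 9
  1 | 2 | 3 | 4 | 5 | 6 | 7 | 8 | 9 | 10

reading off 1-entries of Δ²R: w = (5, 1, 9, 2, 7, 6, 10, 8, 3, 4).

6 SE-corners of the 20-cell Rothe diagram give Ess(w):

[(1, 4, 0), (3, 4, 1), (3, 8, 2), (5, 6, 3), (7, 8, 5), (8, 4, 2)]


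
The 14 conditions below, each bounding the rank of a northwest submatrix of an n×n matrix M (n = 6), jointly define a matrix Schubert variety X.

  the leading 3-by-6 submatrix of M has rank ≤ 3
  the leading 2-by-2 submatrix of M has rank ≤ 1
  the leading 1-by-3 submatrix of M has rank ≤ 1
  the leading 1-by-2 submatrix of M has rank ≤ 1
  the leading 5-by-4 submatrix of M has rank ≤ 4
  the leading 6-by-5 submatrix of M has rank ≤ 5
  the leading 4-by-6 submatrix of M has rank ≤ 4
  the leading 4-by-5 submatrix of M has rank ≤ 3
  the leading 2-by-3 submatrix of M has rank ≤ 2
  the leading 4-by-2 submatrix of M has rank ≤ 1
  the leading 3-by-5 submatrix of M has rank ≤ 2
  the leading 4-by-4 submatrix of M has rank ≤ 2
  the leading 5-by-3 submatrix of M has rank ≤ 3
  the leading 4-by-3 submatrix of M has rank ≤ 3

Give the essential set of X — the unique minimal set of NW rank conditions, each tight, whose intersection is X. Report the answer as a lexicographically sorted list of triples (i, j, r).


Rank table r_w(6×6) implied by the 14 constraints:

  i=1: 1 | 1 | 1 | 1 | 1 | 1
  i=2: 1 | 1 | 2 | 2 | 2 | 2
  i=3: 1 | 1 | 2 | 2 | 2 | 3
  i=4: 1 | 1 | 2 | 2 | 3 | 4
  i=5: 1 | 2 | 3 | 3 | 4 | 5
  i=6: 1 | 2 | 3 | 4 | 5 | 6

the unique w with this rank table is (1, 3, 6, 5, 2, 4).

ℓ(w)=6; the 3 essential cells (i,j,r):

[(3, 5, 2), (4, 2, 1), (4, 4, 2)]


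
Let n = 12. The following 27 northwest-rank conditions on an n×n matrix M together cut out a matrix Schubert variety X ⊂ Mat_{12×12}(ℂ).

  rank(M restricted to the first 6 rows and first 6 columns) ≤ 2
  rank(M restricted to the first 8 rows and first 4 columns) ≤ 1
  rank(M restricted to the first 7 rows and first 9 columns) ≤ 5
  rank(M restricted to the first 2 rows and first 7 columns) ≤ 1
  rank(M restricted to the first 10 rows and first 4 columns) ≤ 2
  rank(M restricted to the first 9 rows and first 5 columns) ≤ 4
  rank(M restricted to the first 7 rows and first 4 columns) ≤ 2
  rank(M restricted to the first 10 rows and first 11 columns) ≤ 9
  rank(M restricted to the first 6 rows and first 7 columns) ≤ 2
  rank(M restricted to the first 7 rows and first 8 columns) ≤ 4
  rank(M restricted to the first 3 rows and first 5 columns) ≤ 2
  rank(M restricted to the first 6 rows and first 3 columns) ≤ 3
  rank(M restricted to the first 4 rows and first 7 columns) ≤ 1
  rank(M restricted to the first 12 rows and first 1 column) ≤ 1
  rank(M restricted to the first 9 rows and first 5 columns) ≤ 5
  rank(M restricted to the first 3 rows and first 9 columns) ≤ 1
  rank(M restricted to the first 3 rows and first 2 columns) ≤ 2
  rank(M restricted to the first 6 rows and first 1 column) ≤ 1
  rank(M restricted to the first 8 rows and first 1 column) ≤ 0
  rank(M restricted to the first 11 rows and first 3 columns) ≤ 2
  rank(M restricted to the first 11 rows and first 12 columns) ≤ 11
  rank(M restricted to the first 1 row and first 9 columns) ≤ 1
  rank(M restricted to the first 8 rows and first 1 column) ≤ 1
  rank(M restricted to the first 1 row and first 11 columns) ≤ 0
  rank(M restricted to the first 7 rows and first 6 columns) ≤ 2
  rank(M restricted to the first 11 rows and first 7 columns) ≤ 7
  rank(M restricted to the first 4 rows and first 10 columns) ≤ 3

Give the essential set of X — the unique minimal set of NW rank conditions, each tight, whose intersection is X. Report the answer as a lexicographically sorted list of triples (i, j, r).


Rank table r_w(12×12) implied by the 27 constraints:

  0, 0, 0, 0, 0, 0, 0, 0, 0, 0, 0, 1
  0, 1, 1, 1, 1, 1, 1, 1, 1, 1, 1, 2
  0, 1, 1, 1, 1, 1, 1, 1, 1, 2, 2, 3
  0, 1, 1, 1, 1, 1, 1, 2, 2, 3, 3, 4
  0, 1, 1, 1, 2, 2, 2, 3, 3, 4, 4, 5
  0, 1, 1, 1, 2, 2, 2, 3, 4, 5, 5, 6
  0, 1, 1, 1, 2, 2, 3, 4, 5, 6, 6, 7
  0, 1, 1, 1, 2, 3, 4, 5, 6, 7, 7, 8
  1, 2, 2, 2, 3, 4, 5, 6, 7, 8, 8, 9
  1, 2, 2, 2, 3, 4, 5, 6, 7, 8, 9, 10
  1, 2, 2, 3, 4, 5, 6, 7, 8, 9, 10, 11
  1, 2, 3, 4, 5, 6, 7, 8, 9, 10, 11, 12

reading off 1-entries of Δ²R: w = (12, 2, 10, 8, 5, 9, 7, 6, 1, 11, 4, 3).

9 SE-corners of the 44-cell Rothe diagram give Ess(w):

[(1, 11, 0), (3, 9, 1), (4, 7, 1), (6, 7, 2), (7, 6, 2), (8, 1, 0), (8, 4, 1), (10, 4, 2), (11, 3, 2)]


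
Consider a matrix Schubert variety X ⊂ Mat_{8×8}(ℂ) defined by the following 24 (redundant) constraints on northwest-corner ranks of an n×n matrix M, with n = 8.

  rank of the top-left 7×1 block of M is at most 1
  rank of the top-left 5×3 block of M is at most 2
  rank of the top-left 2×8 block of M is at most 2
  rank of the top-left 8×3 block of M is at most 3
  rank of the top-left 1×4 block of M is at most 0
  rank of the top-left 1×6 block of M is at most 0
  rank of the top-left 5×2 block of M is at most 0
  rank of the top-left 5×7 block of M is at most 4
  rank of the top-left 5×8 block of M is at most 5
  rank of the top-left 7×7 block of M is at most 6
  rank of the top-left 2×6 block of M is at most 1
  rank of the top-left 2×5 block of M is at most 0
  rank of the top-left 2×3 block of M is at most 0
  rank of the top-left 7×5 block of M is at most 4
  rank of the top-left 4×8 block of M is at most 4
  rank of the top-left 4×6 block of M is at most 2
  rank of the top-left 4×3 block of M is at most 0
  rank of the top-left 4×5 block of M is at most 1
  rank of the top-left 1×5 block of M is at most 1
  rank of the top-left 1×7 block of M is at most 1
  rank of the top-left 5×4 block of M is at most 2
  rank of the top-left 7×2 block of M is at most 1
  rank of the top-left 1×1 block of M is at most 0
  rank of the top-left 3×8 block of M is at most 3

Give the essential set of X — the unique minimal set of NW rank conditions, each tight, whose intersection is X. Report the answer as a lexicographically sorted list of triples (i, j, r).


Computing R[i][j] = min implied NW-rank bound (n=8, 24 conditions):

  0 | 0 | 0 | 0 | 0 | 0 | 1 | 1
  0 | 0 | 0 | 0 | 0 | 1 | 2 | 2
  0 | 0 | 0 | 1 | 1 | 2 | 3 | 3
  0 | 0 | 0 | 1 | 1 | 2 | 3 | 4
  0 | 0 | 1 | 2 | 2 | 3 | 4 | 5
  1 | 1 | 2 | 3 | 3 | 4 | 5 | 6
  1 | 1 | 2 | 3 | 4 | 5 | 6 | 7
  1 | 2 | 3 | 4 | 5 | 6 | 7 | 8

the unique w with this rank table is (7, 6, 4, 8, 3, 1, 5, 2).

ℓ(w)=21; the 6 essential cells (i,j,r):

[(1, 6, 0), (2, 5, 0), (4, 3, 0), (4, 5, 1), (5, 2, 0), (7, 2, 1)]


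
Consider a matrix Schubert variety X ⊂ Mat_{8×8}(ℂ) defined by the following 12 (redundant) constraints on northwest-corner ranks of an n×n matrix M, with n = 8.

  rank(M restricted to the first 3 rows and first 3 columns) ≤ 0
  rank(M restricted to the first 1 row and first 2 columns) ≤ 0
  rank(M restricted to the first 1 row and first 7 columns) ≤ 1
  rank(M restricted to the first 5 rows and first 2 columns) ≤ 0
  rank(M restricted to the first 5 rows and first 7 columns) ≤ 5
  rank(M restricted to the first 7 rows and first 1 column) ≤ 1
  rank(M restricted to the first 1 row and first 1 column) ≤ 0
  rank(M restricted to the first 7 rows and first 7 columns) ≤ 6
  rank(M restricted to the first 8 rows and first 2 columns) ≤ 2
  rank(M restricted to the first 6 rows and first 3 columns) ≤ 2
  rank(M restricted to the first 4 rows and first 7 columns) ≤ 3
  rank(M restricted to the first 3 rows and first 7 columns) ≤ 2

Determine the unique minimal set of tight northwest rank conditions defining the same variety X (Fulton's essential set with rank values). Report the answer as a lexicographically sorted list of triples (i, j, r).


Rank table r_w(8×8) implied by the 12 constraints:

  i=1: 0 | 0 | 0 | 1 | 1 | 1 | 1 | 1
  i=2: 0 | 0 | 0 | 1 | 2 | 2 | 2 | 2
  i=3: 0 | 0 | 0 | 1 | 2 | 2 | 2 | 3
  i=4: 0 | 0 | 1 | 2 | 3 | 3 | 3 | 4
  i=5: 0 | 0 | 1 | 2 | 3 | 4 | 4 | 5
  i=6: 1 | 1 | 2 | 3 | 4 | 5 | 5 | 6
  i=7: 1 | 2 | 3 | 4 | 5 | 6 | 6 | 7
  i=8: 1 | 2 | 3 | 4 | 5 | 6 | 7 | 8

so w = (4, 5, 8, 3, 6, 1, 2, 7).

D(w) has 15 cells with 3 SE-corners; essential set:

[(3, 3, 0), (3, 7, 2), (5, 2, 0)]


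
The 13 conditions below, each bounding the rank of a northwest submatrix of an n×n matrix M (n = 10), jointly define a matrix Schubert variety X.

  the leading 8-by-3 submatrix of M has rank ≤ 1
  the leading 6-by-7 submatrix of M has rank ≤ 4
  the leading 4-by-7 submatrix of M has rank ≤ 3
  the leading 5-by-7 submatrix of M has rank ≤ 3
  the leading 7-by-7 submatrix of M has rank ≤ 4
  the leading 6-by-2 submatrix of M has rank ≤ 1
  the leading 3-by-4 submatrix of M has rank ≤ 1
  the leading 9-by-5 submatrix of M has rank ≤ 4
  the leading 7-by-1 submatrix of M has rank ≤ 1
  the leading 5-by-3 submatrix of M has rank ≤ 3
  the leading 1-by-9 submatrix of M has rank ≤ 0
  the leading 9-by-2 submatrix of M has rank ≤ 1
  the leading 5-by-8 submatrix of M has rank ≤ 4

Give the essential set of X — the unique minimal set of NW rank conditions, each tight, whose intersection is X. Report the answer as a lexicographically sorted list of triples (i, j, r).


The tightest implied rank at each (i,j), from the 13 conditions:

  0 | 0 | 0 | 0 | 0 | 0 | 0 | 0 | 0 | 1
  1 | 1 | 1 | 1 | 1 | 1 | 1 | 1 | 1 | 2
  1 | 1 | 1 | 1 | 2 | 2 | 2 | 2 | 2 | 3
  1 | 1 | 1 | 2 | 3 | 3 | 3 | 3 | 3 | 4
  1 | 1 | 1 | 2 | 3 | 3 | 3 | 4 | 4 | 5
  1 | 1 | 1 | 2 | 3 | 4 | 4 | 5 | 5 | 6
  1 | 1 | 1 | 2 | 3 | 4 | 4 | 5 | 6 | 7
  1 | 1 | 1 | 2 | 3 | 4 | 5 | 6 | 7 | 8
  1 | 1 | 2 | 3 | 4 | 5 | 6 | 7 | 8 | 9
  1 | 2 | 3 | 4 | 5 | 6 | 7 | 8 | 9 | 10

hence w(1..10) = (10, 1, 5, 4, 8, 6, 9, 7, 3, 2).

D(w) has 26 cells with 6 SE-corners; essential set:

[(1, 9, 0), (3, 4, 1), (5, 7, 3), (7, 7, 4), (8, 3, 1), (9, 2, 1)]


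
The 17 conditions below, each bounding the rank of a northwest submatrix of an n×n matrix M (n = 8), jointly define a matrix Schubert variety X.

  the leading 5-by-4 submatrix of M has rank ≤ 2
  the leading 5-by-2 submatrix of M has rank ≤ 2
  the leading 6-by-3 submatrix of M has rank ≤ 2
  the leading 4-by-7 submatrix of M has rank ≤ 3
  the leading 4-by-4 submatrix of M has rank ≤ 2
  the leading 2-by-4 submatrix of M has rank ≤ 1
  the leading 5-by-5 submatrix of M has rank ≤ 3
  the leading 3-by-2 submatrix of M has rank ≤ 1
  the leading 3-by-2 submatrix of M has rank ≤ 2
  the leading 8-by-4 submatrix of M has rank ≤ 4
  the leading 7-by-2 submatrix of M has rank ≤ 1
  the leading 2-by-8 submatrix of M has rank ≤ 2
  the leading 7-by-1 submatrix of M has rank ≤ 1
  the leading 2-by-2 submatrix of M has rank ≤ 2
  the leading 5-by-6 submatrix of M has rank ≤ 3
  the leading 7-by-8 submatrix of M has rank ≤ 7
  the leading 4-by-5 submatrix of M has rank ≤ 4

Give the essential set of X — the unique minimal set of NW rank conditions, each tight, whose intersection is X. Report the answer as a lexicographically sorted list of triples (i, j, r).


Computing R[i][j] = min implied NW-rank bound (n=8, 17 conditions):

  R[1]: 1 1 1 1 1 1 1 1
  R[2]: 1 1 1 1 2 2 2 2
  R[3]: 1 1 2 2 3 3 3 3
  R[4]: 1 1 2 2 3 3 3 4
  R[5]: 1 1 2 2 3 3 4 5
  R[6]: 1 1 2 3 4 4 5 6
  R[7]: 1 1 2 3 4 5 6 7
  R[8]: 1 2 3 4 5 6 7 8

so w = (1, 5, 3, 8, 7, 4, 6, 2).

Rothe diagram D(w) (13 cells), 5 SE-corners (essential conditions):

[(2, 4, 1), (4, 7, 3), (5, 4, 2), (5, 6, 3), (7, 2, 1)]


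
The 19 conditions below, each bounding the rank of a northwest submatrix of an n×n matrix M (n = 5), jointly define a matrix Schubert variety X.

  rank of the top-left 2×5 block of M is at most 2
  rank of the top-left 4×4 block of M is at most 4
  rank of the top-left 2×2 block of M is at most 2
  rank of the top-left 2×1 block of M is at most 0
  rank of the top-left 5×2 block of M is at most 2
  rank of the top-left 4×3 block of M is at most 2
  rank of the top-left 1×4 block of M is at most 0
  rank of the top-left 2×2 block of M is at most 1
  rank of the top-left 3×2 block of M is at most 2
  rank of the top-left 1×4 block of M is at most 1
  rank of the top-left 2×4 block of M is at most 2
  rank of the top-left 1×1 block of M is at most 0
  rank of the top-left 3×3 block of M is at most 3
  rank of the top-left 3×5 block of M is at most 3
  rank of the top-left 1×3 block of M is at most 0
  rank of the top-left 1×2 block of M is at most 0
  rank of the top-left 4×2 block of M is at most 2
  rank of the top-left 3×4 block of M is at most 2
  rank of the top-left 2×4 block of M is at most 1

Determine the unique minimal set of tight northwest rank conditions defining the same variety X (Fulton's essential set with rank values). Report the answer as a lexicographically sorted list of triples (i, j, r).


Reconstructing r_w from the 19 given conditions:

  i=1: 0 0 0 0 1
  i=2: 0 1 1 1 2
  i=3: 1 2 2 2 3
  i=4: 1 2 2 3 4
  i=5: 1 2 3 4 5

so w = (5, 2, 1, 4, 3).

|D(w)|=6, |Ess(w)|=3:

[(1, 4, 0), (2, 1, 0), (4, 3, 2)]
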